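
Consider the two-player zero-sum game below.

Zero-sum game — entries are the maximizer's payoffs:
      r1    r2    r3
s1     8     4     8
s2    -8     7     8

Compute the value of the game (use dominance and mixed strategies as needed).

88/19

Column r3 is strictly dominated by r2 for the minimizer (it gives the maximizer more in every row).
The remaining 2×2 game on (s1, s2) × (r1, r2) has no saddle point. Let the maximizer play s1 with probability p; indifference gives 8p − 8(1−p) = 4p + 7(1−p), so p = 15/19.
Similarly the minimizer's optimal q on r1 is 3/19, and the value is 8·(3/19) + (4)·(16/19) = 88/19.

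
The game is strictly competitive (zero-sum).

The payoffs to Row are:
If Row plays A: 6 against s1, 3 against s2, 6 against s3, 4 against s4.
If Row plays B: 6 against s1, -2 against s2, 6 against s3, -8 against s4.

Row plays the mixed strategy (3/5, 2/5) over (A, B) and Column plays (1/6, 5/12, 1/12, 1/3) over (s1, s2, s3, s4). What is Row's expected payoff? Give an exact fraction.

Against (1/6, 5/12, 1/12, 1/3), each row's expected payoff is A: 49/12; B: -2.
Taking the (3/5, 2/5)-weighted average: (3/5)·(49/12) + (2/5)·(-2) = 33/20.

33/20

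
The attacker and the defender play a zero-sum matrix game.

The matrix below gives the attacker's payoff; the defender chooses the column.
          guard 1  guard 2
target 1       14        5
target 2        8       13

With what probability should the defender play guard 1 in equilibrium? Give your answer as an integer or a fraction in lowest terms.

Row minima are 5 and 8, so the attacker's maximin is 8; column maxima are 14 and 13, so the defender's minimax is 13. These differ, so the equilibrium is in mixed strategies.
Let the defender play guard 1 with probability q. The attacker is indifferent when 14q + 5(1−q) = 8q + 13(1−q), giving q = 4/7.

4/7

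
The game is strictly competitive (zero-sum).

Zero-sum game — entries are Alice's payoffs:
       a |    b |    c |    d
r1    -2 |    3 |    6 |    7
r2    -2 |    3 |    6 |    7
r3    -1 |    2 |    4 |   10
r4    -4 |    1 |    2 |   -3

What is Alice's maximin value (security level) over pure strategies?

The worst-case payoff for each row is r1: -2, r2: -2, r3: -1, r4: -4.
The best of these is -1.

-1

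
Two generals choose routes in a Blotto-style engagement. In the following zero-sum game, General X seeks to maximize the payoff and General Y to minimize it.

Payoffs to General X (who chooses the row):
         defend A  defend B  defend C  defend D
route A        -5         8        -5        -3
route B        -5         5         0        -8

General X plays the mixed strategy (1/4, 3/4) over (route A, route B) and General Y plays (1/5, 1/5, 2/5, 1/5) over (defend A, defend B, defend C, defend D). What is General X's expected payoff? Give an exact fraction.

Against (1/5, 1/5, 2/5, 1/5), each row's expected payoff is route A: -2; route B: -8/5.
Taking the (1/4, 3/4)-weighted average: (1/4)·(-2) + (3/4)·(-8/5) = -17/10.

-17/10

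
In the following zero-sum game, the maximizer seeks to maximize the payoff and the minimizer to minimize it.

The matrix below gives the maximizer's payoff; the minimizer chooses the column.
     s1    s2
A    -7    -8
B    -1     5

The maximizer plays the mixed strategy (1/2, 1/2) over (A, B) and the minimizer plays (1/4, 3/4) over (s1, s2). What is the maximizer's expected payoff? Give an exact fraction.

Against (1/4, 3/4), each row's expected payoff is A: -31/4; B: 7/2.
Taking the (1/2, 1/2)-weighted average: (1/2)·(-31/4) + (1/2)·(7/2) = -17/8.

-17/8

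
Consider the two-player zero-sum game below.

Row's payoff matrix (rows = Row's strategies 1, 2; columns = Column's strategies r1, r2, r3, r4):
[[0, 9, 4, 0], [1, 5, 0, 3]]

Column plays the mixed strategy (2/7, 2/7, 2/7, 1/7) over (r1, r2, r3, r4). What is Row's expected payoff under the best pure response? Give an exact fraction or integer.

1: (0)·(2/7) + (9)·(2/7) + (4)·(2/7) + (0)·(1/7) = 26/7.
2: (1)·(2/7) + (5)·(2/7) + (0)·(2/7) + (3)·(1/7) = 15/7.
The best pure response is 1 with expected payoff 26/7.

26/7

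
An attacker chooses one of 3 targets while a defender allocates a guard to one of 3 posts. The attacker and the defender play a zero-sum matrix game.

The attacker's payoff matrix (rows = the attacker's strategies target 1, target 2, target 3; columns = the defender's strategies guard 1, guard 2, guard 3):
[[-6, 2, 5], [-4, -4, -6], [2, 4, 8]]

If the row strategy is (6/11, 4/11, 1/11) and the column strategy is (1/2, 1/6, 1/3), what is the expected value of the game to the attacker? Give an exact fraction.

-61/33

Against (1/2, 1/6, 1/3), each row's expected payoff is target 1: -1; target 2: -14/3; target 3: 13/3.
Taking the (6/11, 4/11, 1/11)-weighted average: (6/11)·(-1) + (4/11)·(-14/3) + (1/11)·(13/3) = -61/33.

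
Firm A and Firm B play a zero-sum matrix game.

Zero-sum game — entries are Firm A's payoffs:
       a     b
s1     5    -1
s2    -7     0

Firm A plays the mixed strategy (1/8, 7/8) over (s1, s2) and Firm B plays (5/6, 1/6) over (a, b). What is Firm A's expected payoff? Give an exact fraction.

Against (5/6, 1/6), each row's expected payoff is s1: 4; s2: -35/6.
Taking the (1/8, 7/8)-weighted average: (1/8)·(4) + (7/8)·(-35/6) = -221/48.

-221/48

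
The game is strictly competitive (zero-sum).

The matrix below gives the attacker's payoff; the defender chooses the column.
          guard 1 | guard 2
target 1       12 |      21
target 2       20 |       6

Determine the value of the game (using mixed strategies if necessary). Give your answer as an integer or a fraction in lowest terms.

Row minima are 12 and 6, so the attacker's maximin is 12; column maxima are 20 and 21, so the defender's minimax is 20. These differ, so the equilibrium is in mixed strategies.
Let the attacker play target 1 with probability p. The defender is indifferent when 12p + 20(1−p) = 21p + 6(1−p), giving p = 14/23.
Let the defender play guard 1 with probability q. The attacker is indifferent when 12q + 21(1−q) = 20q + 6(1−q), giving q = 15/23.
The value is 12·(15/23) + (21)·(8/23) = 348/23.

348/23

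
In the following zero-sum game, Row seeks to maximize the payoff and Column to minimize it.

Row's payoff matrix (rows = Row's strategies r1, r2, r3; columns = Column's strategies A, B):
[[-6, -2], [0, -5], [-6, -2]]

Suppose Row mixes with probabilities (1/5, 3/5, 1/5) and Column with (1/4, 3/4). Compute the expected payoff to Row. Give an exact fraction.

-69/20

Against (1/4, 3/4), each row's expected payoff is r1: -3; r2: -15/4; r3: -3.
Taking the (1/5, 3/5, 1/5)-weighted average: (1/5)·(-3) + (3/5)·(-15/4) + (1/5)·(-3) = -69/20.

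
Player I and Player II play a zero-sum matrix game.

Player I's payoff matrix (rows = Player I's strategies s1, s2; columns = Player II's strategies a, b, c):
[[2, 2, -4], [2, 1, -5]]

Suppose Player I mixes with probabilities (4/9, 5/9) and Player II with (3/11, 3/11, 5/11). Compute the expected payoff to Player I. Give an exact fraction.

-112/99

Against (3/11, 3/11, 5/11), each row's expected payoff is s1: -8/11; s2: -16/11.
Taking the (4/9, 5/9)-weighted average: (4/9)·(-8/11) + (5/9)·(-16/11) = -112/99.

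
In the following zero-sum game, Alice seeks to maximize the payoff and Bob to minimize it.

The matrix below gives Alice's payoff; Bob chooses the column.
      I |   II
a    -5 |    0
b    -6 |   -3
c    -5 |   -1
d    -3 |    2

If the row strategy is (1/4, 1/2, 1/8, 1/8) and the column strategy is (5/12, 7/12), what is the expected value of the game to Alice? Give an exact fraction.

Against (5/12, 7/12), each row's expected payoff is a: -25/12; b: -17/4; c: -8/3; d: -1/12.
Taking the (1/4, 1/2, 1/8, 1/8)-weighted average: (1/4)·(-25/12) + (1/2)·(-17/4) + (1/8)·(-8/3) + (1/8)·(-1/12) = -287/96.

-287/96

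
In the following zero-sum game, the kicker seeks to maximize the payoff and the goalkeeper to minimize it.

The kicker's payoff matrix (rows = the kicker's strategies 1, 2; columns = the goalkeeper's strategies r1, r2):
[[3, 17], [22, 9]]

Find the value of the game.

347/27

Row minima are 3 and 9, so the kicker's maximin is 9; column maxima are 22 and 17, so the goalkeeper's minimax is 17. These differ, so the equilibrium is in mixed strategies.
Let the kicker play 1 with probability p. The goalkeeper is indifferent when 3p + 22(1−p) = 17p + 9(1−p), giving p = 13/27.
Let the goalkeeper play r1 with probability q. The kicker is indifferent when 3q + 17(1−q) = 22q + 9(1−q), giving q = 8/27.
The value is 3·(8/27) + (17)·(19/27) = 347/27.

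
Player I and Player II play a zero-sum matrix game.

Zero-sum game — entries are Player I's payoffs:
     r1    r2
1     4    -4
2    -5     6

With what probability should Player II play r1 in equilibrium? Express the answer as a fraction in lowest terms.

Row minima are -4 and -5, so Player I's maximin is -4; column maxima are 4 and 6, so Player II's minimax is 4. These differ, so the equilibrium is in mixed strategies.
Let Player II play r1 with probability q. Player I is indifferent when 4q − 4(1−q) = −5q + 6(1−q), giving q = 10/19.

10/19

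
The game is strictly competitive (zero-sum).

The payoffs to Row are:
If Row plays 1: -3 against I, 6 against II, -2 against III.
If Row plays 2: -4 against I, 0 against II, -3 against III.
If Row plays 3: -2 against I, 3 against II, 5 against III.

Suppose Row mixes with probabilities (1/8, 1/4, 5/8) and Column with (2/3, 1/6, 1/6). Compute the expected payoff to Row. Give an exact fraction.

Against (2/3, 1/6, 1/6), each row's expected payoff is 1: -4/3; 2: -19/6; 3: 0.
Taking the (1/8, 1/4, 5/8)-weighted average: (1/8)·(-4/3) + (1/4)·(-19/6) + (5/8)·(0) = -23/24.

-23/24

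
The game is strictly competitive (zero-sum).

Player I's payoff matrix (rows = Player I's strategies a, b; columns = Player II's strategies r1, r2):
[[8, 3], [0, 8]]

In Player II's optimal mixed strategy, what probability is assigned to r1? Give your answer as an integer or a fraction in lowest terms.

Row minima are 3 and 0, so Player I's maximin is 3; column maxima are 8 and 8, so Player II's minimax is 8. These differ, so the equilibrium is in mixed strategies.
Let Player II play r1 with probability q. Player I is indifferent when 8q + 3(1−q) = 8(1−q), giving q = 5/13.

5/13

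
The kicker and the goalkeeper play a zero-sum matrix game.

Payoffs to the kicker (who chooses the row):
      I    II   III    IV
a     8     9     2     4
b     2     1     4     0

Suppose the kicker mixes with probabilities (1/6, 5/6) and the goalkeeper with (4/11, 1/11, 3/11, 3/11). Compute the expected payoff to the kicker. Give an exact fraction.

82/33

Against (4/11, 1/11, 3/11, 3/11), each row's expected payoff is a: 59/11; b: 21/11.
Taking the (1/6, 5/6)-weighted average: (1/6)·(59/11) + (5/6)·(21/11) = 82/33.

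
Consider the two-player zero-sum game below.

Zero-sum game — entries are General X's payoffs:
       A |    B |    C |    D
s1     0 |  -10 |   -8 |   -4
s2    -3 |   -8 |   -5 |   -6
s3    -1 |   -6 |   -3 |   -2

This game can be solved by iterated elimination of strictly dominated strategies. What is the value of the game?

-6

Column C is strictly dominated by B for General Y (-10<-8, -8<-5, -6<-3); eliminate C.
Row s2 is strictly dominated by row s3 (-1>-3, -6>-8, -2>-6); eliminate s2.
Column D is strictly dominated by B for General Y (-10<-4, -6<-2); eliminate D.
Column A is strictly dominated by B for General Y (-10<0, -6<-1); eliminate A.
Row s1 is strictly dominated by row s3 (-6>-10); eliminate s1.
Only (s3, B) remains, with payoff -6.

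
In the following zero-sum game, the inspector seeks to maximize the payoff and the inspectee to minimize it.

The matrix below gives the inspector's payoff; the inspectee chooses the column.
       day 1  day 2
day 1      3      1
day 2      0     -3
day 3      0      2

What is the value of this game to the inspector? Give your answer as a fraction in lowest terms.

Row day 2 is strictly dominated by row day 1, so the inspector never plays it.
The remaining 2×2 game on (day 1, day 3) × (day 1, day 2) has no saddle point. Let the inspector play day 1 with probability p; indifference gives 3p = p + 2(1−p), so p = 1/2.
Similarly the inspectee's optimal q on day 1 is 1/4, and the value is 3·(1/4) + (1)·(3/4) = 3/2.

3/2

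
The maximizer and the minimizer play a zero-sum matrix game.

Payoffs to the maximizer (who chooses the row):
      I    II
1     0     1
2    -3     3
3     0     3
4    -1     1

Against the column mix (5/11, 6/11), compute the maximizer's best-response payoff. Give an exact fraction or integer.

1: (0)·(5/11) + (1)·(6/11) = 6/11.
2: (-3)·(5/11) + (3)·(6/11) = 3/11.
3: (0)·(5/11) + (3)·(6/11) = 18/11.
4: (-1)·(5/11) + (1)·(6/11) = 1/11.
The best pure response is 3 with expected payoff 18/11.

18/11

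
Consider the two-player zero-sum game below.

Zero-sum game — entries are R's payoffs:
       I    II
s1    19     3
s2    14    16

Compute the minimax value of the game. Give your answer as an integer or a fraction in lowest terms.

Row minima are 3 and 14, so R's maximin is 14; column maxima are 19 and 16, so C's minimax is 16. These differ, so the equilibrium is in mixed strategies.
Let R play s1 with probability p. C is indifferent when 19p + 14(1−p) = 3p + 16(1−p), giving p = 1/9.
Let C play I with probability q. R is indifferent when 19q + 3(1−q) = 14q + 16(1−q), giving q = 13/18.
The value is 19·(13/18) + (3)·(5/18) = 131/9.

131/9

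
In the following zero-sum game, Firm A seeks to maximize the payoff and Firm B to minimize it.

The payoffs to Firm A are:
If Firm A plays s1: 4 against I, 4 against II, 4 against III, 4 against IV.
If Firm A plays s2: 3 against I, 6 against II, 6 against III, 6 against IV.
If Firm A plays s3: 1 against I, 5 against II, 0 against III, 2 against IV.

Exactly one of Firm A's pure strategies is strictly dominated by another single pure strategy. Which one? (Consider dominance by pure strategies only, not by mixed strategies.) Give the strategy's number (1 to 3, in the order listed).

3

Compare s3 with s2: 3 > 1, 6 > 5, 6 > 0, 6 > 2.
So s2 strictly dominates s3 for Firm A; s3 is strictly dominated.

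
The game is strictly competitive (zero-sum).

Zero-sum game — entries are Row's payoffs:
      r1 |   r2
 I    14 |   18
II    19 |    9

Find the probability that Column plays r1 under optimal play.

9/14

Row minima are 14 and 9, so Row's maximin is 14; column maxima are 19 and 18, so Column's minimax is 18. These differ, so the equilibrium is in mixed strategies.
Let Column play r1 with probability q. Row is indifferent when 14q + 18(1−q) = 19q + 9(1−q), giving q = 9/14.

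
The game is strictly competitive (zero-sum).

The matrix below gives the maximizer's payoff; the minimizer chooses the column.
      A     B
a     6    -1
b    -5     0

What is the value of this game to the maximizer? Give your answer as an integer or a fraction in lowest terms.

-5/12

Row minima are -1 and -5, so the maximizer's maximin is -1; column maxima are 6 and 0, so the minimizer's minimax is 0. These differ, so the equilibrium is in mixed strategies.
Let the maximizer play a with probability p. The minimizer is indifferent when 6p − 5(1−p) = −p, giving p = 5/12.
Let the minimizer play A with probability q. The maximizer is indifferent when 6q − (1−q) = −5q, giving q = 1/12.
The value is 6·(1/12) + (-1)·(11/12) = -5/12.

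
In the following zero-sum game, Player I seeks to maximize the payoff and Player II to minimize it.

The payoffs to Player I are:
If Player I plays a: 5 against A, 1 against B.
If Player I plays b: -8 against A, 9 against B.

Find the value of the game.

53/21

Row minima are 1 and -8, so Player I's maximin is 1; column maxima are 5 and 9, so Player II's minimax is 5. These differ, so the equilibrium is in mixed strategies.
Let Player I play a with probability p. Player II is indifferent when 5p − 8(1−p) = p + 9(1−p), giving p = 17/21.
Let Player II play A with probability q. Player I is indifferent when 5q + (1−q) = −8q + 9(1−q), giving q = 8/21.
The value is 5·(8/21) + (1)·(13/21) = 53/21.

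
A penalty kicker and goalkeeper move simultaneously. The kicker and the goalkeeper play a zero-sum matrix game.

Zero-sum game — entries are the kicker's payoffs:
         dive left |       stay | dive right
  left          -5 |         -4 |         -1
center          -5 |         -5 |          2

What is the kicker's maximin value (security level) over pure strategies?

The worst-case payoff for each row is left: -5, center: -5.
The best of these is -5.

-5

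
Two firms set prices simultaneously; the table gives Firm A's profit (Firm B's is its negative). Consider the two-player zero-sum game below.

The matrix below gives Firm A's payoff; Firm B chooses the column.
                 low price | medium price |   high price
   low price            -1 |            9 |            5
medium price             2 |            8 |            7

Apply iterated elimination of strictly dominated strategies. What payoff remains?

Column medium price is strictly dominated by low price for Firm B (-1<9, 2<8); eliminate medium price.
Column high price is strictly dominated by low price for Firm B (-1<5, 2<7); eliminate high price.
Row low price is strictly dominated by row medium price (2>-1); eliminate low price.
Only (medium price, low price) remains, with payoff 2.

2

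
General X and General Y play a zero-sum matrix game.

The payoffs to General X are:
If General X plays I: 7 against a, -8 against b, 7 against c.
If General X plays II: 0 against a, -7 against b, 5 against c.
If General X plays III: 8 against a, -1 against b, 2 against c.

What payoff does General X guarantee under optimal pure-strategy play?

Row minima: -8, -7, -1 → General X's maximin is -1.
Column maxima: 8, -1, 7 → General Y's minimax is -1.
They coincide at (III, b), so the value is -1.

-1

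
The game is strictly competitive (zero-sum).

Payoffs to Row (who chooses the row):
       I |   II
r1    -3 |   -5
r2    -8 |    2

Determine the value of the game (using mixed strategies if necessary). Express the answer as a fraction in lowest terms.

Row minima are -5 and -8, so Row's maximin is -5; column maxima are -3 and 2, so Column's minimax is -3. These differ, so the equilibrium is in mixed strategies.
Let Row play r1 with probability p. Column is indifferent when −3p − 8(1−p) = −5p + 2(1−p), giving p = 5/6.
Let Column play I with probability q. Row is indifferent when −3q − 5(1−q) = −8q + 2(1−q), giving q = 7/12.
The value is -3·(7/12) + (-5)·(5/12) = -23/6.

-23/6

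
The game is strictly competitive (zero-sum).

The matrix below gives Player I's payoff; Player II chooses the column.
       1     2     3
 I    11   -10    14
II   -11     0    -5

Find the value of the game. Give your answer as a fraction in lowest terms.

-55/16

Column 3 is strictly dominated by 1 for Player II (it gives Player I more in every row).
The remaining 2×2 game on (I, II) × (1, 2) has no saddle point. Let Player I play I with probability p; indifference gives 11p − 11(1−p) = −10p, so p = 11/32.
Similarly Player II's optimal q on 1 is 5/16, and the value is 11·(5/16) + (-10)·(11/16) = -55/16.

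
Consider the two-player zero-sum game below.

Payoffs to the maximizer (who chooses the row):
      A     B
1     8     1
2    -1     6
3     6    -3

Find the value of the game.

7/2

Row 3 is strictly dominated by row 1, so the maximizer never plays it.
The remaining 2×2 game on (1, 2) × (A, B) has no saddle point. Let the maximizer play 1 with probability p; indifference gives 8p − (1−p) = p + 6(1−p), so p = 1/2.
Similarly the minimizer's optimal q on A is 5/14, and the value is 8·(5/14) + (1)·(9/14) = 7/2.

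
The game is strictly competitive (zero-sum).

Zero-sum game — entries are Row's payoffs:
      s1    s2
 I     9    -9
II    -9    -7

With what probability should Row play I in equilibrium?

Row minima are -9 and -9, so Row's maximin is -9; column maxima are 9 and -7, so Column's minimax is -7. These differ, so the equilibrium is in mixed strategies.
Let Row play I with probability p. Column is indifferent when 9p − 9(1−p) = −9p − 7(1−p), giving p = 1/10.

1/10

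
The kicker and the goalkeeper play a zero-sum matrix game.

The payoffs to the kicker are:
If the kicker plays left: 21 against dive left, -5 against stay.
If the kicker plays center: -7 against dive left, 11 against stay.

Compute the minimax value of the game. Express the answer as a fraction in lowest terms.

Row minima are -5 and -7, so the kicker's maximin is -5; column maxima are 21 and 11, so the goalkeeper's minimax is 11. These differ, so the equilibrium is in mixed strategies.
Let the kicker play left with probability p. The goalkeeper is indifferent when 21p − 7(1−p) = −5p + 11(1−p), giving p = 9/22.
Let the goalkeeper play dive left with probability q. The kicker is indifferent when 21q − 5(1−q) = −7q + 11(1−q), giving q = 4/11.
The value is 21·(4/11) + (-5)·(7/11) = 49/11.

49/11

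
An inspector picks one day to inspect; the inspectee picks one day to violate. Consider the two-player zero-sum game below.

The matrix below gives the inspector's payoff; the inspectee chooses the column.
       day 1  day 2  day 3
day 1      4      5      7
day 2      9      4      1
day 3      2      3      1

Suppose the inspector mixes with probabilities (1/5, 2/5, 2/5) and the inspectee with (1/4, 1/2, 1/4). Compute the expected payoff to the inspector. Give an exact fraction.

Against (1/4, 1/2, 1/4), each row's expected payoff is day 1: 21/4; day 2: 9/2; day 3: 9/4.
Taking the (1/5, 2/5, 2/5)-weighted average: (1/5)·(21/4) + (2/5)·(9/2) + (2/5)·(9/4) = 15/4.

15/4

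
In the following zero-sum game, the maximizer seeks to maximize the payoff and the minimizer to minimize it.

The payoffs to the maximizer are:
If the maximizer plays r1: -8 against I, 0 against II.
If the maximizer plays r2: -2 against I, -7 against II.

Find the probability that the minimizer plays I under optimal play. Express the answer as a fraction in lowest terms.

Row minima are -8 and -7, so the maximizer's maximin is -7; column maxima are -2 and 0, so the minimizer's minimax is -2. These differ, so the equilibrium is in mixed strategies.
Let the minimizer play I with probability q. The maximizer is indifferent when −8q = −2q − 7(1−q), giving q = 7/13.

7/13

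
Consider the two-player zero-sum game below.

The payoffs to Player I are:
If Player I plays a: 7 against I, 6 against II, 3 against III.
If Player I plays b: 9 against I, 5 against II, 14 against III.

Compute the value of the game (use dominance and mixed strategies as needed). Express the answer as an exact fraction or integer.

Column I is strictly dominated by II for Player II (it gives Player I more in every row).
The remaining 2×2 game on (a, b) × (II, III) has no saddle point. Let Player I play a with probability p; indifference gives 6p + 5(1−p) = 3p + 14(1−p), so p = 3/4.
Similarly Player II's optimal q on II is 11/12, and the value is 6·(11/12) + (3)·(1/12) = 23/4.

23/4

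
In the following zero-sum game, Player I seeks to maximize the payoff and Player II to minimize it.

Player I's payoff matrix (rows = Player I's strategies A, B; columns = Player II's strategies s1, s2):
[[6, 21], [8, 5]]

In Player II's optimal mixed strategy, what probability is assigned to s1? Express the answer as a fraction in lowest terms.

Row minima are 6 and 5, so Player I's maximin is 6; column maxima are 8 and 21, so Player II's minimax is 8. These differ, so the equilibrium is in mixed strategies.
Let Player II play s1 with probability q. Player I is indifferent when 6q + 21(1−q) = 8q + 5(1−q), giving q = 8/9.

8/9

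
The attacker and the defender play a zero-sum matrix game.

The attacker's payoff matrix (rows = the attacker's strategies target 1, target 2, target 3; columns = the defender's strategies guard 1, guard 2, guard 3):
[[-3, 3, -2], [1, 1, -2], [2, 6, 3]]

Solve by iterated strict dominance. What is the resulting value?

Column guard 2 is strictly dominated by guard 3 for the defender (-2<3, -2<1, 3<6); eliminate guard 2.
Row target 2 is strictly dominated by row target 3 (2>1, 3>-2); eliminate target 2.
Column guard 3 is strictly dominated by guard 1 for the defender (-3<-2, 2<3); eliminate guard 3.
Row target 1 is strictly dominated by row target 3 (2>-3); eliminate target 1.
Only (target 3, guard 1) remains, with payoff 2.

2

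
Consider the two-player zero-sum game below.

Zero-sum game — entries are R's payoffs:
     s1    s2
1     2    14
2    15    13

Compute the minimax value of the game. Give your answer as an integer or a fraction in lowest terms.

Row minima are 2 and 13, so R's maximin is 13; column maxima are 15 and 14, so C's minimax is 14. These differ, so the equilibrium is in mixed strategies.
Let R play 1 with probability p. C is indifferent when 2p + 15(1−p) = 14p + 13(1−p), giving p = 1/7.
Let C play s1 with probability q. R is indifferent when 2q + 14(1−q) = 15q + 13(1−q), giving q = 1/14.
The value is 2·(1/14) + (14)·(13/14) = 92/7.

92/7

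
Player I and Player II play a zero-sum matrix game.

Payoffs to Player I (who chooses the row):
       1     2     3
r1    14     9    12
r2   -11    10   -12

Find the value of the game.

228/25

Column 1 is strictly dominated by 3 for Player II (it gives Player I more in every row).
The remaining 2×2 game on (r1, r2) × (2, 3) has no saddle point. Let Player I play r1 with probability p; indifference gives 9p + 10(1−p) = 12p − 12(1−p), so p = 22/25.
Similarly Player II's optimal q on 2 is 24/25, and the value is 9·(24/25) + (12)·(1/25) = 228/25.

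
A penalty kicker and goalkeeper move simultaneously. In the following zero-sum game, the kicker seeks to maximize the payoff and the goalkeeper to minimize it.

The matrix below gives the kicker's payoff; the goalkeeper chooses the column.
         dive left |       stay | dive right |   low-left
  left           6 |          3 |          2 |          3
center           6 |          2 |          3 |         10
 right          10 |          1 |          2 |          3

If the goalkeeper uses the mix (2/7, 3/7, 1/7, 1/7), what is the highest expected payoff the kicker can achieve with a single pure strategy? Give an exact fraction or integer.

31/7

left: (6)·(2/7) + (3)·(3/7) + (2)·(1/7) + (3)·(1/7) = 26/7.
center: (6)·(2/7) + (2)·(3/7) + (3)·(1/7) + (10)·(1/7) = 31/7.
right: (10)·(2/7) + (1)·(3/7) + (2)·(1/7) + (3)·(1/7) = 4.
The best pure response is center with expected payoff 31/7.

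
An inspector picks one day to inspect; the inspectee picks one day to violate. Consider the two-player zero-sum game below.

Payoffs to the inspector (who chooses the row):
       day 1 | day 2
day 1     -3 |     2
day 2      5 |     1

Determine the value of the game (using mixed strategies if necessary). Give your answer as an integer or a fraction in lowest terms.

Row minima are -3 and 1, so the inspector's maximin is 1; column maxima are 5 and 2, so the inspectee's minimax is 2. These differ, so the equilibrium is in mixed strategies.
Let the inspector play day 1 with probability p. The inspectee is indifferent when −3p + 5(1−p) = 2p + (1−p), giving p = 4/9.
Let the inspectee play day 1 with probability q. The inspector is indifferent when −3q + 2(1−q) = 5q + (1−q), giving q = 1/9.
The value is -3·(1/9) + (2)·(8/9) = 13/9.

13/9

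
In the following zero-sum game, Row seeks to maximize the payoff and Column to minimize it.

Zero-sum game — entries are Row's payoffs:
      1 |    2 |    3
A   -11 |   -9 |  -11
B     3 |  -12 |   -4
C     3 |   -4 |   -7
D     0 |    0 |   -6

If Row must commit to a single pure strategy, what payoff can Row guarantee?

-6

The worst-case payoff for each row is A: -11, B: -12, C: -7, D: -6.
The best of these is -6.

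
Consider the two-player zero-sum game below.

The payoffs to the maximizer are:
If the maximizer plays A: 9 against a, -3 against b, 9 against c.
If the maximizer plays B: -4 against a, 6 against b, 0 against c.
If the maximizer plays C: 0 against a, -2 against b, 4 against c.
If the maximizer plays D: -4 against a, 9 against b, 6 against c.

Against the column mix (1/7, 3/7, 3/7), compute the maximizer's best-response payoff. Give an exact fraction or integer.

A: (9)·(1/7) + (-3)·(3/7) + (9)·(3/7) = 27/7.
B: (-4)·(1/7) + (6)·(3/7) + (0)·(3/7) = 2.
C: (0)·(1/7) + (-2)·(3/7) + (4)·(3/7) = 6/7.
D: (-4)·(1/7) + (9)·(3/7) + (6)·(3/7) = 41/7.
The best pure response is D with expected payoff 41/7.

41/7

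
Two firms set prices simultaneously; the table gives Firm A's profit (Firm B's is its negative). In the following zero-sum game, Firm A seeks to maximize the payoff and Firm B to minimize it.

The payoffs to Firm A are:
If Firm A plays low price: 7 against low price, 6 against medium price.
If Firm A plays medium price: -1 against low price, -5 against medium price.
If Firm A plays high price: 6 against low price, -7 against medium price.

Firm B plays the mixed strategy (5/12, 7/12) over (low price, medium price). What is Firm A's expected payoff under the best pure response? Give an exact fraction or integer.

77/12

low price: (7)·(5/12) + (6)·(7/12) = 77/12.
medium price: (-1)·(5/12) + (-5)·(7/12) = -10/3.
high price: (6)·(5/12) + (-7)·(7/12) = -19/12.
The best pure response is low price with expected payoff 77/12.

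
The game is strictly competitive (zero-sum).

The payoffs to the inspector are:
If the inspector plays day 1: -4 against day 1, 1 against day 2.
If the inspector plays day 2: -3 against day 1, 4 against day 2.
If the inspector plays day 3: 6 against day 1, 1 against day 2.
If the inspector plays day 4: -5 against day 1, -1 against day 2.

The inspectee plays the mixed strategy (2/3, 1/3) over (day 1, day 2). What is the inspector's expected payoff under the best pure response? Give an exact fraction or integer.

day 1: (-4)·(2/3) + (1)·(1/3) = -7/3.
day 2: (-3)·(2/3) + (4)·(1/3) = -2/3.
day 3: (6)·(2/3) + (1)·(1/3) = 13/3.
day 4: (-5)·(2/3) + (-1)·(1/3) = -11/3.
The best pure response is day 3 with expected payoff 13/3.

13/3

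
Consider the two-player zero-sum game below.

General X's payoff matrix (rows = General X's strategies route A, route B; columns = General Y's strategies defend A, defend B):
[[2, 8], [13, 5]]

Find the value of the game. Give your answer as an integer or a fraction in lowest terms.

Row minima are 2 and 5, so General X's maximin is 5; column maxima are 13 and 8, so General Y's minimax is 8. These differ, so the equilibrium is in mixed strategies.
Let General X play route A with probability p. General Y is indifferent when 2p + 13(1−p) = 8p + 5(1−p), giving p = 4/7.
Let General Y play defend A with probability q. General X is indifferent when 2q + 8(1−q) = 13q + 5(1−q), giving q = 3/14.
The value is 2·(3/14) + (8)·(11/14) = 47/7.

47/7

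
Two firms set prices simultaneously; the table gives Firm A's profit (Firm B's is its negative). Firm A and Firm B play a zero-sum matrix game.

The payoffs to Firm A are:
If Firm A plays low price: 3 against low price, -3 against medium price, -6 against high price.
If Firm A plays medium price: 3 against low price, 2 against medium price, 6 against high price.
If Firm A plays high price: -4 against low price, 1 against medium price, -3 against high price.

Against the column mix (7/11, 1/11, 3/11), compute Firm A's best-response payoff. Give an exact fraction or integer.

41/11

low price: (3)·(7/11) + (-3)·(1/11) + (-6)·(3/11) = 0.
medium price: (3)·(7/11) + (2)·(1/11) + (6)·(3/11) = 41/11.
high price: (-4)·(7/11) + (1)·(1/11) + (-3)·(3/11) = -36/11.
The best pure response is medium price with expected payoff 41/11.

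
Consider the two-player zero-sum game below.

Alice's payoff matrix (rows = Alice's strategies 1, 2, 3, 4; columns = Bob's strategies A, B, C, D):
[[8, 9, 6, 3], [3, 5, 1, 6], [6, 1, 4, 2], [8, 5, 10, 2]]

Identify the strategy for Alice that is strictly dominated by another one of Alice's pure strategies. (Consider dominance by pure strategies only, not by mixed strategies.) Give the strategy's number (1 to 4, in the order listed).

3

Compare 3 with 1: 8 > 6, 9 > 1, 6 > 4, 3 > 2.
So 1 strictly dominates 3 for Alice; 3 is strictly dominated.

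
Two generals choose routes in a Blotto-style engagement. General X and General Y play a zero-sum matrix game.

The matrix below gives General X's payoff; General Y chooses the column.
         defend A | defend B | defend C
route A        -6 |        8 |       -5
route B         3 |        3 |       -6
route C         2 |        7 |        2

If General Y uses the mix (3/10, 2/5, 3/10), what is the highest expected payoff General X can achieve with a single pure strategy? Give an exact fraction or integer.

4

route A: (-6)·(3/10) + (8)·(2/5) + (-5)·(3/10) = -1/10.
route B: (3)·(3/10) + (3)·(2/5) + (-6)·(3/10) = 3/10.
route C: (2)·(3/10) + (7)·(2/5) + (2)·(3/10) = 4.
The best pure response is route C with expected payoff 4.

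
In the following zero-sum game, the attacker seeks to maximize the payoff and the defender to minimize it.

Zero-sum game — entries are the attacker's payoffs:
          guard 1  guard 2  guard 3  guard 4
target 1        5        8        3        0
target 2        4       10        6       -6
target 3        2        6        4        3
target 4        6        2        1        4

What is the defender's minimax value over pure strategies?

4

The worst case (largest entry) in each column is guard 1: 6, guard 2: 10, guard 3: 6, guard 4: 4.
The best (smallest) of these is 4.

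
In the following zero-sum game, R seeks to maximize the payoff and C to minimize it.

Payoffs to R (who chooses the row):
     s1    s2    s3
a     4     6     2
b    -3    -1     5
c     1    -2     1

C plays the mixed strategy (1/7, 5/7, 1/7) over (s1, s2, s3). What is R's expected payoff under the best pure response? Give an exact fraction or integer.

36/7

a: (4)·(1/7) + (6)·(5/7) + (2)·(1/7) = 36/7.
b: (-3)·(1/7) + (-1)·(5/7) + (5)·(1/7) = -3/7.
c: (1)·(1/7) + (-2)·(5/7) + (1)·(1/7) = -8/7.
The best pure response is a with expected payoff 36/7.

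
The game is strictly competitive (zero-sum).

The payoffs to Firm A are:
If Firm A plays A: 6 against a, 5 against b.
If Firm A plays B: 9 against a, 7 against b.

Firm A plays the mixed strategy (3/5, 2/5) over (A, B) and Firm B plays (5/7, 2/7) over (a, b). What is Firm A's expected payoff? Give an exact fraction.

34/5

Against (5/7, 2/7), each row's expected payoff is A: 40/7; B: 59/7.
Taking the (3/5, 2/5)-weighted average: (3/5)·(40/7) + (2/5)·(59/7) = 34/5.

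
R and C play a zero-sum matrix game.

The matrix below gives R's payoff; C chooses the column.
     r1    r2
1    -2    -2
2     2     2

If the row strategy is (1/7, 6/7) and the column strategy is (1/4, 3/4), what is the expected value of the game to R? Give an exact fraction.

10/7

Against (1/4, 3/4), each row's expected payoff is 1: -2; 2: 2.
Taking the (1/7, 6/7)-weighted average: (1/7)·(-2) + (6/7)·(2) = 10/7.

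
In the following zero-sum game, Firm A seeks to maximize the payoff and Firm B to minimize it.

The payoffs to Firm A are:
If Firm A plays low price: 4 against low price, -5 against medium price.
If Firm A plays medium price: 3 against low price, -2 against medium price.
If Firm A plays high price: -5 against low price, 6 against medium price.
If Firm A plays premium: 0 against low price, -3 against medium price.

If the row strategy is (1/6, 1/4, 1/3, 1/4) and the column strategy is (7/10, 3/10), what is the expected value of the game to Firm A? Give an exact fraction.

Against (7/10, 3/10), each row's expected payoff is low price: 13/10; medium price: 3/2; high price: -17/10; premium: -9/10.
Taking the (1/6, 1/4, 1/3, 1/4)-weighted average: (1/6)·(13/10) + (1/4)·(3/2) + (1/3)·(-17/10) + (1/4)·(-9/10) = -1/5.

-1/5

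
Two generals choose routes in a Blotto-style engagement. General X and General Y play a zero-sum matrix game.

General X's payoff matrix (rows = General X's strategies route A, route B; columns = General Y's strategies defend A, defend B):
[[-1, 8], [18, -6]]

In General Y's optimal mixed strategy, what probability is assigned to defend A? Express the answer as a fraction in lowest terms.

14/33

Row minima are -1 and -6, so General X's maximin is -1; column maxima are 18 and 8, so General Y's minimax is 8. These differ, so the equilibrium is in mixed strategies.
Let General Y play defend A with probability q. General X is indifferent when −q + 8(1−q) = 18q − 6(1−q), giving q = 14/33.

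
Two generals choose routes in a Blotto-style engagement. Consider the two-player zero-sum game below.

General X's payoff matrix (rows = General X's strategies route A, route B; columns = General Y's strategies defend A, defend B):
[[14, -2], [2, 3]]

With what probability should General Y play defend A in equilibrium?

5/17

Row minima are -2 and 2, so General X's maximin is 2; column maxima are 14 and 3, so General Y's minimax is 3. These differ, so the equilibrium is in mixed strategies.
Let General Y play defend A with probability q. General X is indifferent when 14q − 2(1−q) = 2q + 3(1−q), giving q = 5/17.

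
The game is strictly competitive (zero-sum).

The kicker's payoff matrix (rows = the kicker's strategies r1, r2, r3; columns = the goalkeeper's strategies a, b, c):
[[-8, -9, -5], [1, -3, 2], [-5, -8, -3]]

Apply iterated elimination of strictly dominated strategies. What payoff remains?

Row r3 is strictly dominated by row r2 (1>-5, -3>-8, 2>-3); eliminate r3.
Row r1 is strictly dominated by row r2 (1>-8, -3>-9, 2>-5); eliminate r1.
Column a is strictly dominated by b for the goalkeeper (-3<1); eliminate a.
Column c is strictly dominated by b for the goalkeeper (-3<2); eliminate c.
Only (r2, b) remains, with payoff -3.

-3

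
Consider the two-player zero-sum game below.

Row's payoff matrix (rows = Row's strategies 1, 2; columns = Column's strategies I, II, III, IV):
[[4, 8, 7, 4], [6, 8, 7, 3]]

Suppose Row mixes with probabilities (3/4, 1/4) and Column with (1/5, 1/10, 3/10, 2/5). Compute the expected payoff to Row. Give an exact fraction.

53/10

Against (1/5, 1/10, 3/10, 2/5), each row's expected payoff is 1: 53/10; 2: 53/10.
Taking the (3/4, 1/4)-weighted average: (3/4)·(53/10) + (1/4)·(53/10) = 53/10.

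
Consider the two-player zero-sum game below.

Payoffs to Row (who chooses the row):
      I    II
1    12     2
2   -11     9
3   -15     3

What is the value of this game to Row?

13/3

Row 3 is strictly dominated by row 2, so Row never plays it.
The remaining 2×2 game on (1, 2) × (I, II) has no saddle point. Let Row play 1 with probability p; indifference gives 12p − 11(1−p) = 2p + 9(1−p), so p = 2/3.
Similarly Column's optimal q on I is 7/30, and the value is 12·(7/30) + (2)·(23/30) = 13/3.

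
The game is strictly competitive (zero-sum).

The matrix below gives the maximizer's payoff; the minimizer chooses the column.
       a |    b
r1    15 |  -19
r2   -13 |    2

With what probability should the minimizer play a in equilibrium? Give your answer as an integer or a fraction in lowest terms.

3/7

Row minima are -19 and -13, so the maximizer's maximin is -13; column maxima are 15 and 2, so the minimizer's minimax is 2. These differ, so the equilibrium is in mixed strategies.
Let the minimizer play a with probability q. The maximizer is indifferent when 15q − 19(1−q) = −13q + 2(1−q), giving q = 3/7.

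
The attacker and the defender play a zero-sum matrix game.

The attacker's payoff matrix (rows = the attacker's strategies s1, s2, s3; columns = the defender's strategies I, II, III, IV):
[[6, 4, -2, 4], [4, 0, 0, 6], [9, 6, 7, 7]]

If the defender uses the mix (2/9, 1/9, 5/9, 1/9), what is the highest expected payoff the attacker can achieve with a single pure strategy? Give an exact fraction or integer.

s1: (6)·(2/9) + (4)·(1/9) + (-2)·(5/9) + (4)·(1/9) = 10/9.
s2: (4)·(2/9) + (0)·(1/9) + (0)·(5/9) + (6)·(1/9) = 14/9.
s3: (9)·(2/9) + (6)·(1/9) + (7)·(5/9) + (7)·(1/9) = 22/3.
The best pure response is s3 with expected payoff 22/3.

22/3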